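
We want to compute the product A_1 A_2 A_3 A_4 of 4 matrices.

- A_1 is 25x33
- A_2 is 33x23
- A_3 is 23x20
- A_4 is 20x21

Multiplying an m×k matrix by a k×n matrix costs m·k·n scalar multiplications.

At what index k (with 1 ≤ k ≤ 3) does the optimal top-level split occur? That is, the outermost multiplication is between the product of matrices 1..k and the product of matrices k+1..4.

2

Adjacent pairs: A_1A_2 = 25·33·23 = 18975; A_2A_3 = 33·23·20 = 15180; A_3A_4 = 23·20·21 = 9660.
Length 3: A_1..A_3: k=1: 0+15180+25·33·20=31680; k=2: 18975+0+25·23·20=30475 → min 30475 | A_2..A_4: k=2: 0+9660+33·23·21=25599; k=3: 15180+0+33·20·21=29040 → min 25599.
Top-level splits: k=1: (A_1..A_1)·(A_2..A_4) → 0+25599+25·33·21 = 42924; k=2: (A_1..A_2)·(A_3..A_4) → 18975+9660+25·23·21 = 40710; k=3: (A_1..A_3)·(A_4..A_4) → 30475+0+25·20·21 = 40975.
Best split is after A_2, i.e. k = 2.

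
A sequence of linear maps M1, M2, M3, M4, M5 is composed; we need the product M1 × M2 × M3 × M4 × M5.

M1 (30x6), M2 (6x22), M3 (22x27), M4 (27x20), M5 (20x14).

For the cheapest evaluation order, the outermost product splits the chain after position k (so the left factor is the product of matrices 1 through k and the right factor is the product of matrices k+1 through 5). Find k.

1

Adjacent pairs: M1M2 = 30·6·22 = 3960; M2M3 = 6·22·27 = 3564; M3M4 = 22·27·20 = 11880; M4M5 = 27·20·14 = 7560.
Length 3: M1..M3: k=1: 0+3564+30·6·27=8424; k=2: 3960+0+30·22·27=21780 → min 8424 | M2..M4: k=2: 0+11880+6·22·20=14520; k=3: 3564+0+6·27·20=6804 → min 6804 | M3..M5: k=3: 0+7560+22·27·14=15876; k=4: 11880+0+22·20·14=18040 → min 15876.
Length 4: M1..M4: k=1: 0+6804+30·6·20=10404; k=2: 3960+11880+30·22·20=29040; k=3: 8424+0+30·27·20=24624 → min 10404 | M2..M5: k=2: 0+15876+6·22·14=17724; k=3: 3564+7560+6·27·14=13392; k=4: 6804+0+6·20·14=8484 → min 8484.
Top-level splits: k=1: (M1..M1)·(M2..M5) → 0+8484+30·6·14 = 11004; k=2: (M1..M2)·(M3..M5) → 3960+15876+30·22·14 = 29076; k=3: (M1..M3)·(M4..M5) → 8424+7560+30·27·14 = 27324; k=4: (M1..M4)·(M5..M5) → 10404+0+30·20·14 = 18804.
Best split is after M1, i.e. k = 1.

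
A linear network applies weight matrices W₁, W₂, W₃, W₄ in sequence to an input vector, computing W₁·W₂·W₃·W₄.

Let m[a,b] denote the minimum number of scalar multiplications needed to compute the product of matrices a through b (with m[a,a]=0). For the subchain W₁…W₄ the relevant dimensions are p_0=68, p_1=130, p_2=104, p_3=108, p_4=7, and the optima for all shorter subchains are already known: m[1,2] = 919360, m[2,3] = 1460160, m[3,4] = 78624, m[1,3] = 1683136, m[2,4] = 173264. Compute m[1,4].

m[1,4] = min over k∈[1,3] of m[1,k]+m[k+1,4]+p_{0}·p_k·p_{4}.
k=1: 0 + 173264 + 68·130·7 = 235144; k=2: 919360 + 78624 + 68·104·7 = 1047488; k=3: 1683136 + 0 + 68·108·7 = 1734544.
Minimum: 235144 at k=1.

235144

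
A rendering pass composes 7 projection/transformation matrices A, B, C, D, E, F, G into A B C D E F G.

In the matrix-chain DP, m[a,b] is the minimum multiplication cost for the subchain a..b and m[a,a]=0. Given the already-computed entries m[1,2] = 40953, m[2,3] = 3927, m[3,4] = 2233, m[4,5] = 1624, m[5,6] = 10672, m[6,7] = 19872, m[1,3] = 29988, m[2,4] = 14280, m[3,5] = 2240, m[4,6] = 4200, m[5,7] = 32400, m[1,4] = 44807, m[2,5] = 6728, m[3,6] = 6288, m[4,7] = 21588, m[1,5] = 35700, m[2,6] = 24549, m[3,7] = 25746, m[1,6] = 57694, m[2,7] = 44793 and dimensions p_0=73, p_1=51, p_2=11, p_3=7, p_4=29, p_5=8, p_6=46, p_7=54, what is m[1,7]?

79170

m[1,7] = min over k∈[1,6] of m[1,k]+m[k+1,7]+p_{0}·p_k·p_{7}.
k=1: 0 + 44793 + 73·51·54 = 245835; k=2: 40953 + 25746 + 73·11·54 = 110061; k=3: 29988 + 21588 + 73·7·54 = 79170; k=4: 44807 + 32400 + 73·29·54 = 191525; k=5: 35700 + 19872 + 73·8·54 = 87108; k=6: 57694 + 0 + 73·46·54 = 239026.
Minimum: 79170 at k=3.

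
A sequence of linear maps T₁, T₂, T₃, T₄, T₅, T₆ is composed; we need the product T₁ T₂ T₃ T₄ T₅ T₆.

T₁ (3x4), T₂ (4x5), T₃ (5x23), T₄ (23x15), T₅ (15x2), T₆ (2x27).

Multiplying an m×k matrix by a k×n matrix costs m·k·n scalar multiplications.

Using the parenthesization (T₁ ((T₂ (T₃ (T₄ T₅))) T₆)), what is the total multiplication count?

1500

(T₄ T₅): 23×15 by 15×2 → 23×2, cost 23·15·2 = 690
(T₃ (T₄ T₅)): 5×23 by 23×2 → 5×2, cost 5·23·2 = 230; cumulative 920
(T₂ (T₃ (T₄ T₅))): 4×5 by 5×2 → 4×2, cost 4·5·2 = 40; cumulative 960
((T₂ (T₃ (T₄ T₅))) T₆): 4×2 by 2×27 → 4×27, cost 4·2·27 = 216; cumulative 1176
(T₁ ((T₂ (T₃ (T₄ T₅))) T₆)): 3×4 by 4×27 → 3×27, cost 3·4·27 = 324; cumulative 1500
Total: 1500 scalar multiplications.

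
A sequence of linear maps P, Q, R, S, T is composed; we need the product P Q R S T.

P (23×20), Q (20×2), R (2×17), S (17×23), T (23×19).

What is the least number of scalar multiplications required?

3450

Adjacent pairs: PQ = 23·20·2 = 920; QR = 20·2·17 = 680; RS = 2·17·23 = 782; ST = 17·23·19 = 7429.
Length 3: P..R: k=1: 0+680+23·20·17=8500; k=2: 920+0+23·2·17=1702 → min 1702 | Q..S: k=2: 0+782+20·2·23=1702; k=3: 680+0+20·17·23=8500 → min 1702 | R..T: k=3: 0+7429+2·17·19=8075; k=4: 782+0+2·23·19=1656 → min 1656.
Length 4: P..S: k=1: 0+1702+23·20·23=12282; k=2: 920+782+23·2·23=2760; k=3: 1702+0+23·17·23=10695 → min 2760 | Q..T: k=2: 0+1656+20·2·19=2416; k=3: 680+7429+20·17·19=14569; k=4: 1702+0+20·23·19=10442 → min 2416.
Length 5: P..T: k=1: 0+2416+23·20·19=11156; k=2: 920+1656+23·2·19=3450; k=3: 1702+7429+23·17·19=16560; k=4: 2760+0+23·23·19=12811 → min 3450.
Optimal order: ((P Q) ((R S) T)) with cost 3450.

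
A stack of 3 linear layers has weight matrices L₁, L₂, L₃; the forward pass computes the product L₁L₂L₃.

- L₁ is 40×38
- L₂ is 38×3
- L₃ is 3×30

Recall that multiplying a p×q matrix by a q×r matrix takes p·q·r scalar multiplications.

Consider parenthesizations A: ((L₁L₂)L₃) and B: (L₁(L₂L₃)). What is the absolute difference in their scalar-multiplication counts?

40860

Order A = ((L₁L₂)L₃): (L₁L₂): 40×38 by 38×3 → 40×3, cost 40·38·3 = 4560; ((L₁L₂)L₃): 40×3 by 3×30 → 40×30, cost 40·3·30 = 3600; cumulative 8160. Total 8160.
Order B = (L₁(L₂L₃)): (L₂L₃): 38×3 by 3×30 → 38×30, cost 38·3·30 = 3420; (L₁(L₂L₃)): 40×38 by 38×30 → 40×30, cost 40·38·30 = 45600; cumulative 49020. Total 49020.
Difference: |8160 − 49020| = 40860.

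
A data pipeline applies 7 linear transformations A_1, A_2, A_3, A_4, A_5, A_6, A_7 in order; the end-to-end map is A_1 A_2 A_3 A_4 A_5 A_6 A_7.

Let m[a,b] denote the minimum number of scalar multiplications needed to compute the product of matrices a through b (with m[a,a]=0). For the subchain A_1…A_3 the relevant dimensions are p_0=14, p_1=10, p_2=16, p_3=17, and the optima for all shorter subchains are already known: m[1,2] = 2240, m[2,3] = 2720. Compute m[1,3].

5100

m[1,3] = min over k∈[1,2] of m[1,k]+m[k+1,3]+p_{0}·p_k·p_{3}.
k=1: 0 + 2720 + 14·10·17 = 5100; k=2: 2240 + 0 + 14·16·17 = 6048.
Minimum: 5100 at k=1.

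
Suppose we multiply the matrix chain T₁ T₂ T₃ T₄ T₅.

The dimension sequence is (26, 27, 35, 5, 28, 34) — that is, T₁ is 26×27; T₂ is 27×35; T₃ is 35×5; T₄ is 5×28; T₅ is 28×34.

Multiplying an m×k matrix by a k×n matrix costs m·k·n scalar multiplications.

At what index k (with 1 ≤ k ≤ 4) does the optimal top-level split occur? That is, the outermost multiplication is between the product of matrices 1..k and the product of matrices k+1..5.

Adjacent pairs: T₁T₂ = 26·27·35 = 24570; T₂T₃ = 27·35·5 = 4725; T₃T₄ = 35·5·28 = 4900; T₄T₅ = 5·28·34 = 4760.
Length 3: T₁..T₃: k=1: 0+4725+26·27·5=8235; k=2: 24570+0+26·35·5=29120 → min 8235 | T₂..T₄: k=2: 0+4900+27·35·28=31360; k=3: 4725+0+27·5·28=8505 → min 8505 | T₃..T₅: k=3: 0+4760+35·5·34=10710; k=4: 4900+0+35·28·34=38220 → min 10710.
Length 4: T₁..T₄: k=1: 0+8505+26·27·28=28161; k=2: 24570+4900+26·35·28=54950; k=3: 8235+0+26·5·28=11875 → min 11875 | T₂..T₅: k=2: 0+10710+27·35·34=42840; k=3: 4725+4760+27·5·34=14075; k=4: 8505+0+27·28·34=34209 → min 14075.
Top-level splits: k=1: (T₁..T₁)·(T₂..T₅) → 0+14075+26·27·34 = 37943; k=2: (T₁..T₂)·(T₃..T₅) → 24570+10710+26·35·34 = 66220; k=3: (T₁..T₃)·(T₄..T₅) → 8235+4760+26·5·34 = 17415; k=4: (T₁..T₄)·(T₅..T₅) → 11875+0+26·28·34 = 36627.
Best split is after T₃, i.e. k = 3.

3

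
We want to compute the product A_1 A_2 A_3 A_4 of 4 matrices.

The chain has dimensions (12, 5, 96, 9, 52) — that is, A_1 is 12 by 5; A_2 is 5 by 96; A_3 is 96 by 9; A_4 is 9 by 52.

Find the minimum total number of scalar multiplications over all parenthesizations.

9780

Adjacent pairs: A_1A_2 = 12·5·96 = 5760; A_2A_3 = 5·96·9 = 4320; A_3A_4 = 96·9·52 = 44928.
Length 3: A_1..A_3: k=1: 0+4320+12·5·9=4860; k=2: 5760+0+12·96·9=16128 → min 4860 | A_2..A_4: k=2: 0+44928+5·96·52=69888; k=3: 4320+0+5·9·52=6660 → min 6660.
Length 4: A_1..A_4: k=1: 0+6660+12·5·52=9780; k=2: 5760+44928+12·96·52=110592; k=3: 4860+0+12·9·52=10476 → min 9780.
Optimal order: (A_1 ((A_2 A_3) A_4)) with cost 9780.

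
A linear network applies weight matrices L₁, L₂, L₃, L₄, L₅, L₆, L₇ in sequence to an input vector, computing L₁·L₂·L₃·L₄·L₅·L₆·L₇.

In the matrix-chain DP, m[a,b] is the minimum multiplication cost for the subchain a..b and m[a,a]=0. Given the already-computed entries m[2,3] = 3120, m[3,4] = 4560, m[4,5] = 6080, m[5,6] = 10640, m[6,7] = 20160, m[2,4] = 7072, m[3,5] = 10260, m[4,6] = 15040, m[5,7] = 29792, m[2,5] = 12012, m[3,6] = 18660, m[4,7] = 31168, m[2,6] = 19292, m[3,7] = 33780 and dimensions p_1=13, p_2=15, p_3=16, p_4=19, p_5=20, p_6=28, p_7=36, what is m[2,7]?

32396

m[2,7] = min over k∈[2,6] of m[2,k]+m[k+1,7]+p_{1}·p_k·p_{7}.
k=2: 0 + 33780 + 13·15·36 = 40800; k=3: 3120 + 31168 + 13·16·36 = 41776; k=4: 7072 + 29792 + 13·19·36 = 45756; k=5: 12012 + 20160 + 13·20·36 = 41532; k=6: 19292 + 0 + 13·28·36 = 32396.
Minimum: 32396 at k=6.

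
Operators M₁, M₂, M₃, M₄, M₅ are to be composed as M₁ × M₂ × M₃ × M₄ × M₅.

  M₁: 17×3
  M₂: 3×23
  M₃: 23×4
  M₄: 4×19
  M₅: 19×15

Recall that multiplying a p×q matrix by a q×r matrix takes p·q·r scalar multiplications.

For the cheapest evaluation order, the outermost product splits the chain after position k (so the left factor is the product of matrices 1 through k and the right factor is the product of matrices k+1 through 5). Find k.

1

Adjacent pairs: M₁M₂ = 17·3·23 = 1173; M₂M₃ = 3·23·4 = 276; M₃M₄ = 23·4·19 = 1748; M₄M₅ = 4·19·15 = 1140.
Length 3: M₁..M₃: k=1: 0+276+17·3·4=480; k=2: 1173+0+17·23·4=2737 → min 480 | M₂..M₄: k=2: 0+1748+3·23·19=3059; k=3: 276+0+3·4·19=504 → min 504 | M₃..M₅: k=3: 0+1140+23·4·15=2520; k=4: 1748+0+23·19·15=8303 → min 2520.
Length 4: M₁..M₄: k=1: 0+504+17·3·19=1473; k=2: 1173+1748+17·23·19=10350; k=3: 480+0+17·4·19=1772 → min 1473 | M₂..M₅: k=2: 0+2520+3·23·15=3555; k=3: 276+1140+3·4·15=1596; k=4: 504+0+3·19·15=1359 → min 1359.
Top-level splits: k=1: (M₁..M₁)·(M₂..M₅) → 0+1359+17·3·15 = 2124; k=2: (M₁..M₂)·(M₃..M₅) → 1173+2520+17·23·15 = 9558; k=3: (M₁..M₃)·(M₄..M₅) → 480+1140+17·4·15 = 2640; k=4: (M₁..M₄)·(M₅..M₅) → 1473+0+17·19·15 = 6318.
Best split is after M₁, i.e. k = 1.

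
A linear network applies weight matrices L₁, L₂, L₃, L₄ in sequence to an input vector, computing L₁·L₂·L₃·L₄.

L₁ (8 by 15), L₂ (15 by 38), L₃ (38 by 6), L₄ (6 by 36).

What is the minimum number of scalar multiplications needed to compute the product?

Adjacent pairs: L₁L₂ = 8·15·38 = 4560; L₂L₃ = 15·38·6 = 3420; L₃L₄ = 38·6·36 = 8208.
Length 3: L₁..L₃: k=1: 0+3420+8·15·6=4140; k=2: 4560+0+8·38·6=6384 → min 4140 | L₂..L₄: k=2: 0+8208+15·38·36=28728; k=3: 3420+0+15·6·36=6660 → min 6660.
Length 4: L₁..L₄: k=1: 0+6660+8·15·36=10980; k=2: 4560+8208+8·38·36=23712; k=3: 4140+0+8·6·36=5868 → min 5868.
Optimal order: ((L₁·(L₂·L₃))·L₄) with cost 5868.

5868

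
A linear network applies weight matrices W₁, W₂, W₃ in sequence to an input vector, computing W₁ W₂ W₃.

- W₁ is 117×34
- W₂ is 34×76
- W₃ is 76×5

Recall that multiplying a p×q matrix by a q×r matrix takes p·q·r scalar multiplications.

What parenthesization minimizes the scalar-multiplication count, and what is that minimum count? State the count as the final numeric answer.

32810

(W₁ (W₂ W₃)): cost 32810.
((W₁ W₂) W₃): cost 346788.
Optimal: (W₁ (W₂ W₃)) with cost 32810.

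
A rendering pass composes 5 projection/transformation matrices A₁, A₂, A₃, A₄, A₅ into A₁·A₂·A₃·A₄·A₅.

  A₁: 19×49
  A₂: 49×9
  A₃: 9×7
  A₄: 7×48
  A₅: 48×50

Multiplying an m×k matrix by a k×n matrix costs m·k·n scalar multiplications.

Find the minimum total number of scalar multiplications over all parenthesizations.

Adjacent pairs: A₁A₂ = 19·49·9 = 8379; A₂A₃ = 49·9·7 = 3087; A₃A₄ = 9·7·48 = 3024; A₄A₅ = 7·48·50 = 16800.
Length 3: A₁..A₃: k=1: 0+3087+19·49·7=9604; k=2: 8379+0+19·9·7=9576 → min 9576 | A₂..A₄: k=2: 0+3024+49·9·48=24192; k=3: 3087+0+49·7·48=19551 → min 19551 | A₃..A₅: k=3: 0+16800+9·7·50=19950; k=4: 3024+0+9·48·50=24624 → min 19950.
Length 4: A₁..A₄: k=1: 0+19551+19·49·48=64239; k=2: 8379+3024+19·9·48=19611; k=3: 9576+0+19·7·48=15960 → min 15960 | A₂..A₅: k=2: 0+19950+49·9·50=42000; k=3: 3087+16800+49·7·50=37037; k=4: 19551+0+49·48·50=137151 → min 37037.
Length 5: A₁..A₅: k=1: 0+37037+19·49·50=83587; k=2: 8379+19950+19·9·50=36879; k=3: 9576+16800+19·7·50=33026; k=4: 15960+0+19·48·50=61560 → min 33026.
Optimal order: (((A₁·A₂)·A₃)·(A₄·A₅)) with cost 33026.

33026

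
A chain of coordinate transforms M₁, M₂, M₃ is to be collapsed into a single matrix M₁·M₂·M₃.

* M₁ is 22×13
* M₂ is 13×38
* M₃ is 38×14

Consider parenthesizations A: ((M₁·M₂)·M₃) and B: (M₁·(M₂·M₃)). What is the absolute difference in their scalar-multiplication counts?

Order A = ((M₁·M₂)·M₃): (M₁·M₂): 22×13 by 13×38 → 22×38, cost 22·13·38 = 10868; ((M₁·M₂)·M₃): 22×38 by 38×14 → 22×14, cost 22·38·14 = 11704; cumulative 22572. Total 22572.
Order B = (M₁·(M₂·M₃)): (M₂·M₃): 13×38 by 38×14 → 13×14, cost 13·38·14 = 6916; (M₁·(M₂·M₃)): 22×13 by 13×14 → 22×14, cost 22·13·14 = 4004; cumulative 10920. Total 10920.
Difference: |22572 − 10920| = 11652.

11652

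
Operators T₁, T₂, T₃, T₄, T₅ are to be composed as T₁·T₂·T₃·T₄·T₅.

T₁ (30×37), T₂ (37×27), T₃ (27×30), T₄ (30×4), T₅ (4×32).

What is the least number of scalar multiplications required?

15516

Adjacent pairs: T₁T₂ = 30·37·27 = 29970; T₂T₃ = 37·27·30 = 29970; T₃T₄ = 27·30·4 = 3240; T₄T₅ = 30·4·32 = 3840.
Length 3: T₁..T₃: k=1: 0+29970+30·37·30=63270; k=2: 29970+0+30·27·30=54270 → min 54270 | T₂..T₄: k=2: 0+3240+37·27·4=7236; k=3: 29970+0+37·30·4=34410 → min 7236 | T₃..T₅: k=3: 0+3840+27·30·32=29760; k=4: 3240+0+27·4·32=6696 → min 6696.
Length 4: T₁..T₄: k=1: 0+7236+30·37·4=11676; k=2: 29970+3240+30·27·4=36450; k=3: 54270+0+30·30·4=57870 → min 11676 | T₂..T₅: k=2: 0+6696+37·27·32=38664; k=3: 29970+3840+37·30·32=69330; k=4: 7236+0+37·4·32=11972 → min 11972.
Length 5: T₁..T₅: k=1: 0+11972+30·37·32=47492; k=2: 29970+6696+30·27·32=62586; k=3: 54270+3840+30·30·32=86910; k=4: 11676+0+30·4·32=15516 → min 15516.
Optimal order: ((T₁·(T₂·(T₃·T₄)))·T₅) with cost 15516.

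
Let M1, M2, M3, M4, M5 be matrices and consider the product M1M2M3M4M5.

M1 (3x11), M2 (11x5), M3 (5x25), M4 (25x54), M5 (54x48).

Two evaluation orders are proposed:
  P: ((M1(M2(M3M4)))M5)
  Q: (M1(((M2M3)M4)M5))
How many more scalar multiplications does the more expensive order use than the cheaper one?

Order P = ((M1(M2(M3M4)))M5): (M3M4): 5×25 by 25×54 → 5×54, cost 5·25·54 = 6750; (M2(M3M4)): 11×5 by 5×54 → 11×54, cost 11·5·54 = 2970; cumulative 9720; (M1(M2(M3M4))): 3×11 by 11×54 → 3×54, cost 3·11·54 = 1782; cumulative 11502; ((M1(M2(M3M4)))M5): 3×54 by 54×48 → 3×48, cost 3·54·48 = 7776; cumulative 19278. Total 19278.
Order Q = (M1(((M2M3)M4)M5)): (M2M3): 11×5 by 5×25 → 11×25, cost 11·5·25 = 1375; ((M2M3)M4): 11×25 by 25×54 → 11×54, cost 11·25·54 = 14850; cumulative 16225; (((M2M3)M4)M5): 11×54 by 54×48 → 11×48, cost 11·54·48 = 28512; cumulative 44737; (M1(((M2M3)M4)M5)): 3×11 by 11×48 → 3×48, cost 3·11·48 = 1584; cumulative 46321. Total 46321.
Difference: |19278 − 46321| = 27043.

27043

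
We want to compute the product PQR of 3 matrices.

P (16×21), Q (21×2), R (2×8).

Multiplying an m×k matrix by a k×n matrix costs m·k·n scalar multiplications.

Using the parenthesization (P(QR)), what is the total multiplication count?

3024

(QR): 21×2 by 2×8 → 21×8, cost 21·2·8 = 336
(P(QR)): 16×21 by 21×8 → 16×8, cost 16·21·8 = 2688; cumulative 3024
Total: 3024 scalar multiplications.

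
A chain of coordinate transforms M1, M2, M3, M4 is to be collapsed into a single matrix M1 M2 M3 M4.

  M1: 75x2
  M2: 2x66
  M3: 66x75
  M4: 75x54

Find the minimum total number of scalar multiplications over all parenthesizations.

26100

Adjacent pairs: M1M2 = 75·2·66 = 9900; M2M3 = 2·66·75 = 9900; M3M4 = 66·75·54 = 267300.
Length 3: M1..M3: k=1: 0+9900+75·2·75=21150; k=2: 9900+0+75·66·75=381150 → min 21150 | M2..M4: k=2: 0+267300+2·66·54=274428; k=3: 9900+0+2·75·54=18000 → min 18000.
Length 4: M1..M4: k=1: 0+18000+75·2·54=26100; k=2: 9900+267300+75·66·54=544500; k=3: 21150+0+75·75·54=324900 → min 26100.
Optimal order: (M1 ((M2 M3) M4)) with cost 26100.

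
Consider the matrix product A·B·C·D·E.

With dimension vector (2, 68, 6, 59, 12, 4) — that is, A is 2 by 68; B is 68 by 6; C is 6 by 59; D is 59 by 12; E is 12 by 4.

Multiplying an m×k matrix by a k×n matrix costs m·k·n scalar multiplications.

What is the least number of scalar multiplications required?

Adjacent pairs: AB = 2·68·6 = 816; BC = 68·6·59 = 24072; CD = 6·59·12 = 4248; DE = 59·12·4 = 2832.
Length 3: A..C: k=1: 0+24072+2·68·59=32096; k=2: 816+0+2·6·59=1524 → min 1524 | B..D: k=2: 0+4248+68·6·12=9144; k=3: 24072+0+68·59·12=72216 → min 9144 | C..E: k=3: 0+2832+6·59·4=4248; k=4: 4248+0+6·12·4=4536 → min 4248.
Length 4: A..D: k=1: 0+9144+2·68·12=10776; k=2: 816+4248+2·6·12=5208; k=3: 1524+0+2·59·12=2940 → min 2940 | B..E: k=2: 0+4248+68·6·4=5880; k=3: 24072+2832+68·59·4=42952; k=4: 9144+0+68·12·4=12408 → min 5880.
Length 5: A..E: k=1: 0+5880+2·68·4=6424; k=2: 816+4248+2·6·4=5112; k=3: 1524+2832+2·59·4=4828; k=4: 2940+0+2·12·4=3036 → min 3036.
Optimal order: ((((A·B)·C)·D)·E) with cost 3036.

3036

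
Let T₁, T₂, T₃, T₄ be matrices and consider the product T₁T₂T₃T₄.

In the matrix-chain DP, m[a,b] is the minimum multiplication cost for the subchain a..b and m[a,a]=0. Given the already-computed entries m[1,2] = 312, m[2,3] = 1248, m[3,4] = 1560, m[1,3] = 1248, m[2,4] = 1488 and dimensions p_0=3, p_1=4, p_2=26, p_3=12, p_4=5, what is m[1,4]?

m[1,4] = min over k∈[1,3] of m[1,k]+m[k+1,4]+p_{0}·p_k·p_{4}.
k=1: 0 + 1488 + 3·4·5 = 1548; k=2: 312 + 1560 + 3·26·5 = 2262; k=3: 1248 + 0 + 3·12·5 = 1428.
Minimum: 1428 at k=3.

1428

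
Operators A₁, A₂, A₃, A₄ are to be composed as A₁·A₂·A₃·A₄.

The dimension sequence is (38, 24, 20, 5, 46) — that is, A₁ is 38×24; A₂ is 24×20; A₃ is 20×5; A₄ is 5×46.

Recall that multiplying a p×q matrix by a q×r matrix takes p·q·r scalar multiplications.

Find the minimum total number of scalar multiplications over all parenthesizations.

15700

Adjacent pairs: A₁A₂ = 38·24·20 = 18240; A₂A₃ = 24·20·5 = 2400; A₃A₄ = 20·5·46 = 4600.
Length 3: A₁..A₃: k=1: 0+2400+38·24·5=6960; k=2: 18240+0+38·20·5=22040 → min 6960 | A₂..A₄: k=2: 0+4600+24·20·46=26680; k=3: 2400+0+24·5·46=7920 → min 7920.
Length 4: A₁..A₄: k=1: 0+7920+38·24·46=49872; k=2: 18240+4600+38·20·46=57800; k=3: 6960+0+38·5·46=15700 → min 15700.
Optimal order: ((A₁·(A₂·A₃))·A₄) with cost 15700.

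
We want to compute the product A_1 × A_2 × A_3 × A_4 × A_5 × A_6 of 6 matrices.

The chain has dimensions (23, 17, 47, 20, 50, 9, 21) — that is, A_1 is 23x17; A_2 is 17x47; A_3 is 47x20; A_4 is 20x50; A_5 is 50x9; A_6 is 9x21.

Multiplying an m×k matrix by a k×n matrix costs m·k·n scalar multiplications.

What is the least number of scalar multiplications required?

32517

Adjacent pairs: A_1A_2 = 23·17·47 = 18377; A_2A_3 = 17·47·20 = 15980; A_3A_4 = 47·20·50 = 47000; A_4A_5 = 20·50·9 = 9000; A_5A_6 = 50·9·21 = 9450.
Length 3: A_1..A_3: k=1: 0+15980+23·17·20=23800; k=2: 18377+0+23·47·20=39997 → min 23800 | A_2..A_4: k=2: 0+47000+17·47·50=86950; k=3: 15980+0+17·20·50=32980 → min 32980 | A_3..A_5: k=3: 0+9000+47·20·9=17460; k=4: 47000+0+47·50·9=68150 → min 17460 | A_4..A_6: k=4: 0+9450+20·50·21=30450; k=5: 9000+0+20·9·21=12780 → min 12780.
Length 4: A_1..A_4: k=1: 0+32980+23·17·50=52530; k=2: 18377+47000+23·47·50=119427; k=3: 23800+0+23·20·50=46800 → min 46800 | A_2..A_5: k=2: 0+17460+17·47·9=24651; k=3: 15980+9000+17·20·9=28040; k=4: 32980+0+17·50·9=40630 → min 24651 | A_3..A_6: k=3: 0+12780+47·20·21=32520; k=4: 47000+9450+47·50·21=105800; k=5: 17460+0+47·9·21=26343 → min 26343.
Length 5: A_1..A_5: k=1: 0+24651+23·17·9=28170; k=2: 18377+17460+23·47·9=45566; k=3: 23800+9000+23·20·9=36940; k=4: 46800+0+23·50·9=57150 → min 28170 | A_2..A_6: k=2: 0+26343+17·47·21=43122; k=3: 15980+12780+17·20·21=35900; k=4: 32980+9450+17·50·21=60280; k=5: 24651+0+17·9·21=27864 → min 27864.
Length 6: A_1..A_6: k=1: 0+27864+23·17·21=36075; k=2: 18377+26343+23·47·21=67421; k=3: 23800+12780+23·20·21=46240; k=4: 46800+9450+23·50·21=80400; k=5: 28170+0+23·9·21=32517 → min 32517.
Optimal order: ((A_1 × (A_2 × (A_3 × (A_4 × A_5)))) × A_6) with cost 32517.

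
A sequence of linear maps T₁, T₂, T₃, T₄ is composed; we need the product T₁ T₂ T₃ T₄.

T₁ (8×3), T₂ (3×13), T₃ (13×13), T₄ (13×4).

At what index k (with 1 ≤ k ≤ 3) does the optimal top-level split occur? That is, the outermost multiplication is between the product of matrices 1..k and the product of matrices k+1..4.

Adjacent pairs: T₁T₂ = 8·3·13 = 312; T₂T₃ = 3·13·13 = 507; T₃T₄ = 13·13·4 = 676.
Length 3: T₁..T₃: k=1: 0+507+8·3·13=819; k=2: 312+0+8·13·13=1664 → min 819 | T₂..T₄: k=2: 0+676+3·13·4=832; k=3: 507+0+3·13·4=663 → min 663.
Top-level splits: k=1: (T₁..T₁)·(T₂..T₄) → 0+663+8·3·4 = 759; k=2: (T₁..T₂)·(T₃..T₄) → 312+676+8·13·4 = 1404; k=3: (T₁..T₃)·(T₄..T₄) → 819+0+8·13·4 = 1235.
Best split is after T₁, i.e. k = 1.

1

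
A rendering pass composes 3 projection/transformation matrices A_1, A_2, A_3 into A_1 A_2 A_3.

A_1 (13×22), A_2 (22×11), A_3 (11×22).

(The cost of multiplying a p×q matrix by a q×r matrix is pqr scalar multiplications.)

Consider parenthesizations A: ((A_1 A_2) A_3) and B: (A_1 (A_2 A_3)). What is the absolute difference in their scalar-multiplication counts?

Order A = ((A_1 A_2) A_3): (A_1 A_2): 13×22 by 22×11 → 13×11, cost 13·22·11 = 3146; ((A_1 A_2) A_3): 13×11 by 11×22 → 13×22, cost 13·11·22 = 3146; cumulative 6292. Total 6292.
Order B = (A_1 (A_2 A_3)): (A_2 A_3): 22×11 by 11×22 → 22×22, cost 22·11·22 = 5324; (A_1 (A_2 A_3)): 13×22 by 22×22 → 13×22, cost 13·22·22 = 6292; cumulative 11616. Total 11616.
Difference: |6292 − 11616| = 5324.

5324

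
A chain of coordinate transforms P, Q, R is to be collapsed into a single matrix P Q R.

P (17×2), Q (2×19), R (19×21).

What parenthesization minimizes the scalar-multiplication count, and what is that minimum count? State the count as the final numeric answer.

1512

(P (Q R)): cost 1512.
((P Q) R): cost 7429.
Optimal: (P (Q R)) with cost 1512.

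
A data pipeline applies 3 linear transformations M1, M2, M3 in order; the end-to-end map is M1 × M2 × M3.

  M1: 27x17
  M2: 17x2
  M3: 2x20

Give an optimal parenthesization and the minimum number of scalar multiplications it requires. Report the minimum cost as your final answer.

1998

(M1 × (M2 × M3)): cost 9860.
((M1 × M2) × M3): cost 1998.
Optimal: ((M1 × M2) × M3) with cost 1998.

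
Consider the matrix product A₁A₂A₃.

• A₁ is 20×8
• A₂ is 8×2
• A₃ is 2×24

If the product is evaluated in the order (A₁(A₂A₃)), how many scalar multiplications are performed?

4224

(A₂A₃): 8×2 by 2×24 → 8×24, cost 8·2·24 = 384
(A₁(A₂A₃)): 20×8 by 8×24 → 20×24, cost 20·8·24 = 3840; cumulative 4224
Total: 4224 scalar multiplications.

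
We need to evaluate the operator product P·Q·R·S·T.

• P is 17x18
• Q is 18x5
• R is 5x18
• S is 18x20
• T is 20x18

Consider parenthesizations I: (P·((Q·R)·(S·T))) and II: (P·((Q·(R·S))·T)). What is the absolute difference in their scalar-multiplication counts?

3852

Order I = (P·((Q·R)·(S·T))): (Q·R): 18×5 by 5×18 → 18×18, cost 18·5·18 = 1620; (S·T): 18×20 by 20×18 → 18×18, cost 18·20·18 = 6480; ((Q·R)·(S·T)): 18×18 by 18×18 → 18×18, cost 18·18·18 = 5832; cumulative 13932; (P·((Q·R)·(S·T))): 17×18 by 18×18 → 17×18, cost 17·18·18 = 5508; cumulative 19440. Total 19440.
Order II = (P·((Q·(R·S))·T)): (R·S): 5×18 by 18×20 → 5×20, cost 5·18·20 = 1800; (Q·(R·S)): 18×5 by 5×20 → 18×20, cost 18·5·20 = 1800; cumulative 3600; ((Q·(R·S))·T): 18×20 by 20×18 → 18×18, cost 18·20·18 = 6480; cumulative 10080; (P·((Q·(R·S))·T)): 17×18 by 18×18 → 17×18, cost 17·18·18 = 5508; cumulative 15588. Total 15588.
Difference: |19440 − 15588| = 3852.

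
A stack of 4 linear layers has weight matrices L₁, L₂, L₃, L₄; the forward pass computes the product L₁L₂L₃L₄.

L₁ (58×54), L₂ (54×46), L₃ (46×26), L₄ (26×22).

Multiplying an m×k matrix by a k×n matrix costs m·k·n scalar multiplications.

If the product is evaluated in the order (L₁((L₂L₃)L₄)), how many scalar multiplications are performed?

(L₂L₃): 54×46 by 46×26 → 54×26, cost 54·46·26 = 64584
((L₂L₃)L₄): 54×26 by 26×22 → 54×22, cost 54·26·22 = 30888; cumulative 95472
(L₁((L₂L₃)L₄)): 58×54 by 54×22 → 58×22, cost 58·54·22 = 68904; cumulative 164376
Total: 164376 scalar multiplications.

164376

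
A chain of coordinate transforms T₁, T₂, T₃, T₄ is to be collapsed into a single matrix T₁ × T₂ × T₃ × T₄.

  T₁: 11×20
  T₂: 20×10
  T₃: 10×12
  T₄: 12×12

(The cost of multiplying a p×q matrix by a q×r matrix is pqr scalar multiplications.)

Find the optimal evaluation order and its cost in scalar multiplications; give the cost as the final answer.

4960

Adjacent pairs: T₁T₂ = 11·20·10 = 2200; T₂T₃ = 20·10·12 = 2400; T₃T₄ = 10·12·12 = 1440.
Length 3: T₁..T₃: k=1: 0+2400+11·20·12=5040; k=2: 2200+0+11·10·12=3520 → min 3520 | T₂..T₄: k=2: 0+1440+20·10·12=3840; k=3: 2400+0+20·12·12=5280 → min 3840.
Length 4: T₁..T₄: k=1: 0+3840+11·20·12=6480; k=2: 2200+1440+11·10·12=4960; k=3: 3520+0+11·12·12=5104 → min 4960.
Optimal parenthesization: ((T₁ × T₂) × (T₃ × T₄)) with cost 4960.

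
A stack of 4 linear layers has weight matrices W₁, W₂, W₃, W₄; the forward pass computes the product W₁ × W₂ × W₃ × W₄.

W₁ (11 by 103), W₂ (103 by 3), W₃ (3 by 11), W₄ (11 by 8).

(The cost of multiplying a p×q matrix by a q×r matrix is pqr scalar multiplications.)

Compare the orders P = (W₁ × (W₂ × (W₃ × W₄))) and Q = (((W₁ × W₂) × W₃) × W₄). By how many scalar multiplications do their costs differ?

Order P = (W₁ × (W₂ × (W₃ × W₄))): (W₃ × W₄): 3×11 by 11×8 → 3×8, cost 3·11·8 = 264; (W₂ × (W₃ × W₄)): 103×3 by 3×8 → 103×8, cost 103·3·8 = 2472; cumulative 2736; (W₁ × (W₂ × (W₃ × W₄))): 11×103 by 103×8 → 11×8, cost 11·103·8 = 9064; cumulative 11800. Total 11800.
Order Q = (((W₁ × W₂) × W₃) × W₄): (W₁ × W₂): 11×103 by 103×3 → 11×3, cost 11·103·3 = 3399; ((W₁ × W₂) × W₃): 11×3 by 3×11 → 11×11, cost 11·3·11 = 363; cumulative 3762; (((W₁ × W₂) × W₃) × W₄): 11×11 by 11×8 → 11×8, cost 11·11·8 = 968; cumulative 4730. Total 4730.
Difference: |11800 − 4730| = 7070.

7070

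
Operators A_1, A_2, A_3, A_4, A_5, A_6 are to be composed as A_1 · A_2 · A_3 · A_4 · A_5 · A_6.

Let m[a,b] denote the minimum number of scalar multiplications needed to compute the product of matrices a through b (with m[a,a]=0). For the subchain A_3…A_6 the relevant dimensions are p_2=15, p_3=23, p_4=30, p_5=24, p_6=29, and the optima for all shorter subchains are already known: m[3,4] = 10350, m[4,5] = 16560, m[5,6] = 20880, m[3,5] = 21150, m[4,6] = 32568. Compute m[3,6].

m[3,6] = min over k∈[3,5] of m[3,k]+m[k+1,6]+p_{2}·p_k·p_{6}.
k=3: 0 + 32568 + 15·23·29 = 42573; k=4: 10350 + 20880 + 15·30·29 = 44280; k=5: 21150 + 0 + 15·24·29 = 31590.
Minimum: 31590 at k=5.

31590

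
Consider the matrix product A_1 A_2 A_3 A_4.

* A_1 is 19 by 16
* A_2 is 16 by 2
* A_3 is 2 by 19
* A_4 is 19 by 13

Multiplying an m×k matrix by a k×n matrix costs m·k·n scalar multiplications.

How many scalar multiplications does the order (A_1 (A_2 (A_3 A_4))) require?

(A_3 A_4): 2×19 by 19×13 → 2×13, cost 2·19·13 = 494
(A_2 (A_3 A_4)): 16×2 by 2×13 → 16×13, cost 16·2·13 = 416; cumulative 910
(A_1 (A_2 (A_3 A_4))): 19×16 by 16×13 → 19×13, cost 19·16·13 = 3952; cumulative 4862
Total: 4862 scalar multiplications.

4862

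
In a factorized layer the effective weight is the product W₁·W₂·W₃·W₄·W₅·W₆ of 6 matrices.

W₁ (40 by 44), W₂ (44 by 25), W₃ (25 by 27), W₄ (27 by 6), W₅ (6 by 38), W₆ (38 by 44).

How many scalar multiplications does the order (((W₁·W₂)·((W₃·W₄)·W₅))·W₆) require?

158630

(W₁·W₂): 40×44 by 44×25 → 40×25, cost 40·44·25 = 44000
(W₃·W₄): 25×27 by 27×6 → 25×6, cost 25·27·6 = 4050
((W₃·W₄)·W₅): 25×6 by 6×38 → 25×38, cost 25·6·38 = 5700; cumulative 9750
((W₁·W₂)·((W₃·W₄)·W₅)): 40×25 by 25×38 → 40×38, cost 40·25·38 = 38000; cumulative 91750
(((W₁·W₂)·((W₃·W₄)·W₅))·W₆): 40×38 by 38×44 → 40×44, cost 40·38·44 = 66880; cumulative 158630
Total: 158630 scalar multiplications.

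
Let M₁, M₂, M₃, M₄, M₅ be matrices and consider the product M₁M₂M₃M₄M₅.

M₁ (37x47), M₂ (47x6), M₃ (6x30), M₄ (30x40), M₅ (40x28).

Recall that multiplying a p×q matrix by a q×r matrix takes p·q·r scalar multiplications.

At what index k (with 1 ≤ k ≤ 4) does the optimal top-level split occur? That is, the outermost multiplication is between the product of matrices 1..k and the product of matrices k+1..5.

Adjacent pairs: M₁M₂ = 37·47·6 = 10434; M₂M₃ = 47·6·30 = 8460; M₃M₄ = 6·30·40 = 7200; M₄M₅ = 30·40·28 = 33600.
Length 3: M₁..M₃: k=1: 0+8460+37·47·30=60630; k=2: 10434+0+37·6·30=17094 → min 17094 | M₂..M₄: k=2: 0+7200+47·6·40=18480; k=3: 8460+0+47·30·40=64860 → min 18480 | M₃..M₅: k=3: 0+33600+6·30·28=38640; k=4: 7200+0+6·40·28=13920 → min 13920.
Length 4: M₁..M₄: k=1: 0+18480+37·47·40=88040; k=2: 10434+7200+37·6·40=26514; k=3: 17094+0+37·30·40=61494 → min 26514 | M₂..M₅: k=2: 0+13920+47·6·28=21816; k=3: 8460+33600+47·30·28=81540; k=4: 18480+0+47·40·28=71120 → min 21816.
Top-level splits: k=1: (M₁..M₁)·(M₂..M₅) → 0+21816+37·47·28 = 70508; k=2: (M₁..M₂)·(M₃..M₅) → 10434+13920+37·6·28 = 30570; k=3: (M₁..M₃)·(M₄..M₅) → 17094+33600+37·30·28 = 81774; k=4: (M₁..M₄)·(M₅..M₅) → 26514+0+37·40·28 = 67954.
Best split is after M₂, i.e. k = 2.

2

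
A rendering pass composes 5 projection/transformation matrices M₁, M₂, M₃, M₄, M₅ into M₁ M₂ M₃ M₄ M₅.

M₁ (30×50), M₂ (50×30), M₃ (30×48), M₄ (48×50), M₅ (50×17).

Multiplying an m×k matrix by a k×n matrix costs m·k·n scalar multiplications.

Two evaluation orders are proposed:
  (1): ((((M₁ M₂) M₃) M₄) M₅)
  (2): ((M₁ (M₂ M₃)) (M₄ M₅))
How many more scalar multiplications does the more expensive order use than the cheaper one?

23580

Order (1) = ((((M₁ M₂) M₃) M₄) M₅): (M₁ M₂): 30×50 by 50×30 → 30×30, cost 30·50·30 = 45000; ((M₁ M₂) M₃): 30×30 by 30×48 → 30×48, cost 30·30·48 = 43200; cumulative 88200; (((M₁ M₂) M₃) M₄): 30×48 by 48×50 → 30×50, cost 30·48·50 = 72000; cumulative 160200; ((((M₁ M₂) M₃) M₄) M₅): 30×50 by 50×17 → 30×17, cost 30·50·17 = 25500; cumulative 185700. Total 185700.
Order (2) = ((M₁ (M₂ M₃)) (M₄ M₅)): (M₂ M₃): 50×30 by 30×48 → 50×48, cost 50·30·48 = 72000; (M₁ (M₂ M₃)): 30×50 by 50×48 → 30×48, cost 30·50·48 = 72000; cumulative 144000; (M₄ M₅): 48×50 by 50×17 → 48×17, cost 48·50·17 = 40800; ((M₁ (M₂ M₃)) (M₄ M₅)): 30×48 by 48×17 → 30×17, cost 30·48·17 = 24480; cumulative 209280. Total 209280.
Difference: |185700 − 209280| = 23580.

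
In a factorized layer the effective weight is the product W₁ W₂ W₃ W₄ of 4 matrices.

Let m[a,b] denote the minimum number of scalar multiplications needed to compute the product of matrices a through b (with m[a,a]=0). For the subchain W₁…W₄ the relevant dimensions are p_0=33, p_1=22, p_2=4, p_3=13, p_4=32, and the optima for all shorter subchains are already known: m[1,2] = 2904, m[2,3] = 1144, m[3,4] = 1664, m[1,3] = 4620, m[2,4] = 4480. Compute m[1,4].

m[1,4] = min over k∈[1,3] of m[1,k]+m[k+1,4]+p_{0}·p_k·p_{4}.
k=1: 0 + 4480 + 33·22·32 = 27712; k=2: 2904 + 1664 + 33·4·32 = 8792; k=3: 4620 + 0 + 33·13·32 = 18348.
Minimum: 8792 at k=2.

8792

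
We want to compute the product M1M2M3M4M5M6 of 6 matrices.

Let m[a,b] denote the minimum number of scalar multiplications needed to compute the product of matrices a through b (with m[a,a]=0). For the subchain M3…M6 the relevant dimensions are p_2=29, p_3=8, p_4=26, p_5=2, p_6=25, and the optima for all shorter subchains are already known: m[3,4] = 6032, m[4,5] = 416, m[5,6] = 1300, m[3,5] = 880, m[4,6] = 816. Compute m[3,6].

m[3,6] = min over k∈[3,5] of m[3,k]+m[k+1,6]+p_{2}·p_k·p_{6}.
k=3: 0 + 816 + 29·8·25 = 6616; k=4: 6032 + 1300 + 29·26·25 = 26182; k=5: 880 + 0 + 29·2·25 = 2330.
Minimum: 2330 at k=5.

2330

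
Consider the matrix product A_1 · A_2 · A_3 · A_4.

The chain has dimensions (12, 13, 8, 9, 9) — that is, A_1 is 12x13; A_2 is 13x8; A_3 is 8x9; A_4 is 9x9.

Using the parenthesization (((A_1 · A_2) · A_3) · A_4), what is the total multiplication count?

(A_1 · A_2): 12×13 by 13×8 → 12×8, cost 12·13·8 = 1248
((A_1 · A_2) · A_3): 12×8 by 8×9 → 12×9, cost 12·8·9 = 864; cumulative 2112
(((A_1 · A_2) · A_3) · A_4): 12×9 by 9×9 → 12×9, cost 12·9·9 = 972; cumulative 3084
Total: 3084 scalar multiplications.

3084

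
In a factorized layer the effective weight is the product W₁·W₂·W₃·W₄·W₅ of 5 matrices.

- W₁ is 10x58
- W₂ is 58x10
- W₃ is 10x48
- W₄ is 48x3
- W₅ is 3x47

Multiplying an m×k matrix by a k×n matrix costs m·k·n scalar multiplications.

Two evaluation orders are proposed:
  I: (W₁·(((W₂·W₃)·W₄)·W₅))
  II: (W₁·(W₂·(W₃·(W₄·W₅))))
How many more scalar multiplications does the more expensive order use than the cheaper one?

12218

Order I = (W₁·(((W₂·W₃)·W₄)·W₅)): (W₂·W₃): 58×10 by 10×48 → 58×48, cost 58·10·48 = 27840; ((W₂·W₃)·W₄): 58×48 by 48×3 → 58×3, cost 58·48·3 = 8352; cumulative 36192; (((W₂·W₃)·W₄)·W₅): 58×3 by 3×47 → 58×47, cost 58·3·47 = 8178; cumulative 44370; (W₁·(((W₂·W₃)·W₄)·W₅)): 10×58 by 58×47 → 10×47, cost 10·58·47 = 27260; cumulative 71630. Total 71630.
Order II = (W₁·(W₂·(W₃·(W₄·W₅)))): (W₄·W₅): 48×3 by 3×47 → 48×47, cost 48·3·47 = 6768; (W₃·(W₄·W₅)): 10×48 by 48×47 → 10×47, cost 10·48·47 = 22560; cumulative 29328; (W₂·(W₃·(W₄·W₅))): 58×10 by 10×47 → 58×47, cost 58·10·47 = 27260; cumulative 56588; (W₁·(W₂·(W₃·(W₄·W₅)))): 10×58 by 58×47 → 10×47, cost 10·58·47 = 27260; cumulative 83848. Total 83848.
Difference: |71630 − 83848| = 12218.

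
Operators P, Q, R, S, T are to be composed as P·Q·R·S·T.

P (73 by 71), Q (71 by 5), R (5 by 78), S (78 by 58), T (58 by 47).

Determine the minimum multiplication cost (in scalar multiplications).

79320

Adjacent pairs: PQ = 73·71·5 = 25915; QR = 71·5·78 = 27690; RS = 5·78·58 = 22620; ST = 78·58·47 = 212628.
Length 3: P..R: k=1: 0+27690+73·71·78=431964; k=2: 25915+0+73·5·78=54385 → min 54385 | Q..S: k=2: 0+22620+71·5·58=43210; k=3: 27690+0+71·78·58=348894 → min 43210 | R..T: k=3: 0+212628+5·78·47=230958; k=4: 22620+0+5·58·47=36250 → min 36250.
Length 4: P..S: k=1: 0+43210+73·71·58=343824; k=2: 25915+22620+73·5·58=69705; k=3: 54385+0+73·78·58=384637 → min 69705 | Q..T: k=2: 0+36250+71·5·47=52935; k=3: 27690+212628+71·78·47=500604; k=4: 43210+0+71·58·47=236756 → min 52935.
Length 5: P..T: k=1: 0+52935+73·71·47=296536; k=2: 25915+36250+73·5·47=79320; k=3: 54385+212628+73·78·47=534631; k=4: 69705+0+73·58·47=268703 → min 79320.
Optimal order: ((P·Q)·((R·S)·T)) with cost 79320.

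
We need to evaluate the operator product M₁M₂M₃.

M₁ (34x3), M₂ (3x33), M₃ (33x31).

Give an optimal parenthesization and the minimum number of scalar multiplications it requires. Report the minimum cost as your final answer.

(M₁(M₂M₃)): cost 6231.
((M₁M₂)M₃): cost 38148.
Optimal: (M₁(M₂M₃)) with cost 6231.

6231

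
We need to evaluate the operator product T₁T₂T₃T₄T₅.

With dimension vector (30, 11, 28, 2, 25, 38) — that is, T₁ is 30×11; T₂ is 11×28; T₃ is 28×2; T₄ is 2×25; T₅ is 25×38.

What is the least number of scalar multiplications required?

5456

Adjacent pairs: T₁T₂ = 30·11·28 = 9240; T₂T₃ = 11·28·2 = 616; T₃T₄ = 28·2·25 = 1400; T₄T₅ = 2·25·38 = 1900.
Length 3: T₁..T₃: k=1: 0+616+30·11·2=1276; k=2: 9240+0+30·28·2=10920 → min 1276 | T₂..T₄: k=2: 0+1400+11·28·25=9100; k=3: 616+0+11·2·25=1166 → min 1166 | T₃..T₅: k=3: 0+1900+28·2·38=4028; k=4: 1400+0+28·25·38=28000 → min 4028.
Length 4: T₁..T₄: k=1: 0+1166+30·11·25=9416; k=2: 9240+1400+30·28·25=31640; k=3: 1276+0+30·2·25=2776 → min 2776 | T₂..T₅: k=2: 0+4028+11·28·38=15732; k=3: 616+1900+11·2·38=3352; k=4: 1166+0+11·25·38=11616 → min 3352.
Length 5: T₁..T₅: k=1: 0+3352+30·11·38=15892; k=2: 9240+4028+30·28·38=45188; k=3: 1276+1900+30·2·38=5456; k=4: 2776+0+30·25·38=31276 → min 5456.
Optimal order: ((T₁(T₂T₃))(T₄T₅)) with cost 5456.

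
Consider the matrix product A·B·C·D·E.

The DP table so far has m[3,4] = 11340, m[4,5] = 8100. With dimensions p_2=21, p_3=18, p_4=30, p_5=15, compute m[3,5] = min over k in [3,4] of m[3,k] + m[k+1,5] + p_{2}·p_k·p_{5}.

13770

m[3,5] = min over k∈[3,4] of m[3,k]+m[k+1,5]+p_{2}·p_k·p_{5}.
k=3: 0 + 8100 + 21·18·15 = 13770; k=4: 11340 + 0 + 21·30·15 = 20790.
Minimum: 13770 at k=3.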